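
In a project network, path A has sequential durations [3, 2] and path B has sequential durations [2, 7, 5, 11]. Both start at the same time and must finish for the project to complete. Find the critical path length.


Path A total = 3 + 2 = 5
Path B total = 2 + 7 + 5 + 11 = 25
Critical path = longest path = max(5, 25) = 25

25


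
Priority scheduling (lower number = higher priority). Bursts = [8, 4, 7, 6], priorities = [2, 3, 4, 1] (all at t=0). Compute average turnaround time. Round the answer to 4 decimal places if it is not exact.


Sort by priority (ascending = highest first):
Order: [(1, 6), (2, 8), (3, 4), (4, 7)]
Completion times:
  Priority 1, burst=6, C=6
  Priority 2, burst=8, C=14
  Priority 3, burst=4, C=18
  Priority 4, burst=7, C=25
Average turnaround = 63/4 = 15.75

15.75


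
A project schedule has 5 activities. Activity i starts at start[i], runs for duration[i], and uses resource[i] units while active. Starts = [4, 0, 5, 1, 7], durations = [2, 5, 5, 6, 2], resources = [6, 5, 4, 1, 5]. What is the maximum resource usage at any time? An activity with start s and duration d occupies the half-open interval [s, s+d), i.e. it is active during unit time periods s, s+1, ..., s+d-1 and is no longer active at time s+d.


Each activity i is active on [start_i, start_i + duration_i).
Compute total resource usage per time slot:
  t=0: active resources = [5], total = 5
  t=1: active resources = [5, 1], total = 6
  t=2: active resources = [5, 1], total = 6
  t=3: active resources = [5, 1], total = 6
  t=4: active resources = [6, 5, 1], total = 12
  t=5: active resources = [6, 4, 1], total = 11
  t=6: active resources = [4, 1], total = 5
  t=7: active resources = [4, 5], total = 9
  t=8: active resources = [4, 5], total = 9
  t=9: active resources = [4], total = 4
Peak resource demand = 12

12


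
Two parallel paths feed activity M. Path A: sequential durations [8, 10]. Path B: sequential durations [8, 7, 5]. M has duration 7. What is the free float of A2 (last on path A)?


ES(A2) = sum of predecessors on chain A = 8
EF(A2) = ES + duration = 8 + 10 = 18
Successor of A2 is M. ES(M) = max(sum(A), sum(B)) = max(18, 20) = 20
Free float = ES(successor) - EF(current) = 20 - 18 = 2

2


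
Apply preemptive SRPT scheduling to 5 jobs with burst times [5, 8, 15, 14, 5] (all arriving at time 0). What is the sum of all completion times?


Since all jobs arrive at t=0, SRPT equals SPT ordering.
SPT order: [5, 5, 8, 14, 15]
Completion times:
  Job 1: p=5, C=5
  Job 2: p=5, C=10
  Job 3: p=8, C=18
  Job 4: p=14, C=32
  Job 5: p=15, C=47
Total completion time = 5 + 10 + 18 + 32 + 47 = 112

112


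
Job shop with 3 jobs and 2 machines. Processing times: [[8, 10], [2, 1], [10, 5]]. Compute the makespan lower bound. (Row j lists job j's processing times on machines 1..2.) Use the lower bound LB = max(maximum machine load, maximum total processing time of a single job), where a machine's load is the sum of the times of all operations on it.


Machine loads:
  Machine 1: 8 + 2 + 10 = 20
  Machine 2: 10 + 1 + 5 = 16
Max machine load = 20
Job totals:
  Job 1: 18
  Job 2: 3
  Job 3: 15
Max job total = 18
Lower bound = max(20, 18) = 20

20


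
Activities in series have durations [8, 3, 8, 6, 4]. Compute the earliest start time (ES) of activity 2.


Activity 2 starts after activities 1 through 1 complete.
Predecessor durations: [8]
ES = 8 = 8

8


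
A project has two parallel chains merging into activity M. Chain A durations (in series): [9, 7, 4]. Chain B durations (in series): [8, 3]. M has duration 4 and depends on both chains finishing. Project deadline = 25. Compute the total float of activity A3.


Forward pass: ES(A3) = sum of predecessors on chain A = 16
EF = ES + duration = 16 + 4 = 20
Backward pass: LF(M) = deadline = 25; LS(M) = 25 - 4 = 21
LF(A3) = LS(M) - sum(successors on chain A) = 21 - 0 = 21
LS = LF - duration = 21 - 4 = 17
Total float = LS - ES = 17 - 16 = 1

1


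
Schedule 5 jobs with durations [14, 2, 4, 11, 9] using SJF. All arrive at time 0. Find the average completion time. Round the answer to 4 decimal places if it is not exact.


SJF order (ascending): [2, 4, 9, 11, 14]
Completion times:
  Job 1: burst=2, C=2
  Job 2: burst=4, C=6
  Job 3: burst=9, C=15
  Job 4: burst=11, C=26
  Job 5: burst=14, C=40
Average completion = 89/5 = 17.8

17.8


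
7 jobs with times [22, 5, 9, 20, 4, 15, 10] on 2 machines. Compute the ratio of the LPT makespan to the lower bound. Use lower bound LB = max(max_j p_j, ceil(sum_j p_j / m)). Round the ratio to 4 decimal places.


LPT order: [22, 20, 15, 10, 9, 5, 4]
Machine loads after assignment: [41, 44]
LPT makespan = 44
Lower bound = max(max_job, ceil(total/2)) = max(22, 43) = 43
Ratio = 44 / 43 = 1.0233

1.0233


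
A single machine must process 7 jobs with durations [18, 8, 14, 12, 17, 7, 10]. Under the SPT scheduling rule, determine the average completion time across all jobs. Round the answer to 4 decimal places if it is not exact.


Sort jobs by processing time (SPT order): [7, 8, 10, 12, 14, 17, 18]
Compute completion times sequentially:
  Job 1: processing = 7, completes at 7
  Job 2: processing = 8, completes at 15
  Job 3: processing = 10, completes at 25
  Job 4: processing = 12, completes at 37
  Job 5: processing = 14, completes at 51
  Job 6: processing = 17, completes at 68
  Job 7: processing = 18, completes at 86
Sum of completion times = 289
Average completion time = 289/7 = 41.2857

41.2857


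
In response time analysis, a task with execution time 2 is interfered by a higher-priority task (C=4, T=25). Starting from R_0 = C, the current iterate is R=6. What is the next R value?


R_next = C + ceil(R_prev / T_hp) * C_hp
ceil(6 / 25) = ceil(0.24) = 1
Interference = 1 * 4 = 4
R_next = 2 + 4 = 6
R_next = R_prev, so the iteration has converged (response time = 6).

6


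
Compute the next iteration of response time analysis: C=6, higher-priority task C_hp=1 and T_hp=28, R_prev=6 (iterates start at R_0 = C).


R_next = C + ceil(R_prev / T_hp) * C_hp
ceil(6 / 28) = ceil(0.2143) = 1
Interference = 1 * 1 = 1
R_next = 6 + 1 = 7

7


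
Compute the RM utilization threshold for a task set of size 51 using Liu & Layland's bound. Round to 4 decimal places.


Compute 2^(1/51) = 1.0136839003
Subtract 1: 1.0136839003 - 1 = 0.0136839003
Multiply by n: 51 * 0.0136839003 = 0.6978789153
Round to 4 dp: 0.6979

0.6979


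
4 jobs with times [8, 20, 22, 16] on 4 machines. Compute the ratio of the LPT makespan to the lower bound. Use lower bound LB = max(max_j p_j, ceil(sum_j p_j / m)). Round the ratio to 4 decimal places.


LPT order: [22, 20, 16, 8]
Machine loads after assignment: [22, 20, 16, 8]
LPT makespan = 22
Lower bound = max(max_job, ceil(total/4)) = max(22, 17) = 22
Ratio = 22 / 22 = 1.0

1.0


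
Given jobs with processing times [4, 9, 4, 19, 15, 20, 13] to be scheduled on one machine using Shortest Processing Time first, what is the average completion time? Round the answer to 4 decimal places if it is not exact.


Sort jobs by processing time (SPT order): [4, 4, 9, 13, 15, 19, 20]
Compute completion times sequentially:
  Job 1: processing = 4, completes at 4
  Job 2: processing = 4, completes at 8
  Job 3: processing = 9, completes at 17
  Job 4: processing = 13, completes at 30
  Job 5: processing = 15, completes at 45
  Job 6: processing = 19, completes at 64
  Job 7: processing = 20, completes at 84
Sum of completion times = 252
Average completion time = 252/7 = 36.0

36.0


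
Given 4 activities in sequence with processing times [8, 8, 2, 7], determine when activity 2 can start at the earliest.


Activity 2 starts after activities 1 through 1 complete.
Predecessor durations: [8]
ES = 8 = 8

8


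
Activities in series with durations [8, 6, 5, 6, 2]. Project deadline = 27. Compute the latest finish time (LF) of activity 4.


LF(activity 4) = deadline - sum of successor durations
Successors: activities 5 through 5 with durations [2]
Sum of successor durations = 2
LF = 27 - 2 = 25

25


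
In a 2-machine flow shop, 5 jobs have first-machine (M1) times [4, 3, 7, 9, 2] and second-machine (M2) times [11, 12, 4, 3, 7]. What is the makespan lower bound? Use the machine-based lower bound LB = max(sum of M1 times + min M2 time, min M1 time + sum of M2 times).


LB1 = sum(M1 times) + min(M2 times) = 25 + 3 = 28
LB2 = min(M1 times) + sum(M2 times) = 2 + 37 = 39
Lower bound = max(LB1, LB2) = max(28, 39) = 39

39


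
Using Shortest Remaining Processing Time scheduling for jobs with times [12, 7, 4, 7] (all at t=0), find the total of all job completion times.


Since all jobs arrive at t=0, SRPT equals SPT ordering.
SPT order: [4, 7, 7, 12]
Completion times:
  Job 1: p=4, C=4
  Job 2: p=7, C=11
  Job 3: p=7, C=18
  Job 4: p=12, C=30
Total completion time = 4 + 11 + 18 + 30 = 63

63


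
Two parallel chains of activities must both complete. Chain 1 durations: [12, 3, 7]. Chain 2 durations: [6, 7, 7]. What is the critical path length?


Path A total = 12 + 3 + 7 = 22
Path B total = 6 + 7 + 7 = 20
Critical path = longest path = max(22, 20) = 22

22


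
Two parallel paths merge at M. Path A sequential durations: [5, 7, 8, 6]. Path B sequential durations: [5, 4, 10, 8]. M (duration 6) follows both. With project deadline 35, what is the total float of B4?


Forward pass: ES(B4) = sum of predecessors on chain B = 19
EF = ES + duration = 19 + 8 = 27
Backward pass: LF(M) = deadline = 35; LS(M) = 35 - 6 = 29
LF(B4) = LS(M) - sum(successors on chain B) = 29 - 0 = 29
LS = LF - duration = 29 - 8 = 21
Total float = LS - ES = 21 - 19 = 2

2


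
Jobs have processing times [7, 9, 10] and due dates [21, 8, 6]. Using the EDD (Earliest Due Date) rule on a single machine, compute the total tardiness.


Sort by due date (EDD order): [(10, 6), (9, 8), (7, 21)]
Compute completion times and tardiness:
  Job 1: p=10, d=6, C=10, tardiness=max(0,10-6)=4
  Job 2: p=9, d=8, C=19, tardiness=max(0,19-8)=11
  Job 3: p=7, d=21, C=26, tardiness=max(0,26-21)=5
Total tardiness = 20

20


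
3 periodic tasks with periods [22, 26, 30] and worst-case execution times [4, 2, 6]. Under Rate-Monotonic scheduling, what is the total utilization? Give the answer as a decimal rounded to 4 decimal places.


Compute individual utilizations (exact fractions):
  Task 1: C/T = 4/22 = 2/11 (approx. 0.1818)
  Task 2: C/T = 2/26 = 1/13 (approx. 0.0769)
  Task 3: C/T = 6/30 = 1/5 (approx. 0.2)
Total utilization U = 2/11 + 1/13 + 1/5 = 328/715
Rounded to 4 decimal places: U = 0.4587
RM (Liu & Layland) bound for 3 tasks = 0.779763; compare with U = 328/715 (approx. 0.458741)
U <= bound, so schedulable by RM sufficient condition.

0.4587


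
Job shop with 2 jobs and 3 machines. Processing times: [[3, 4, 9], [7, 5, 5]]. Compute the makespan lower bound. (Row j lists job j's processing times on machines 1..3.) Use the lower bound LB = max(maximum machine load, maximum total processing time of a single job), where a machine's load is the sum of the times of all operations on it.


Machine loads:
  Machine 1: 3 + 7 = 10
  Machine 2: 4 + 5 = 9
  Machine 3: 9 + 5 = 14
Max machine load = 14
Job totals:
  Job 1: 16
  Job 2: 17
Max job total = 17
Lower bound = max(14, 17) = 17

17


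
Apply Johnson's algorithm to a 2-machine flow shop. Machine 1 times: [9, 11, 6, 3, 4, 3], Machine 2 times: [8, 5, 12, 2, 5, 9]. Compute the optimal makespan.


Apply Johnson's rule:
  Group 1 (a <= b): [(6, 3, 9), (5, 4, 5), (3, 6, 12)]
  Group 2 (a > b): [(1, 9, 8), (2, 11, 5), (4, 3, 2)]
Optimal job order: [6, 5, 3, 1, 2, 4]
Schedule:
  Job 6: M1 done at 3, M2 done at 12
  Job 5: M1 done at 7, M2 done at 17
  Job 3: M1 done at 13, M2 done at 29
  Job 1: M1 done at 22, M2 done at 37
  Job 2: M1 done at 33, M2 done at 42
  Job 4: M1 done at 36, M2 done at 44
Makespan = 44

44


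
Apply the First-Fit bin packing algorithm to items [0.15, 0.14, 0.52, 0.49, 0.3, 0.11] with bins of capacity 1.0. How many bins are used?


Place items sequentially using First-Fit:
  Item 0.15 -> new Bin 1
  Item 0.14 -> Bin 1 (now 0.29)
  Item 0.52 -> Bin 1 (now 0.81)
  Item 0.49 -> new Bin 2
  Item 0.3 -> Bin 2 (now 0.79)
  Item 0.11 -> Bin 1 (now 0.92)
Total bins used = 2

2


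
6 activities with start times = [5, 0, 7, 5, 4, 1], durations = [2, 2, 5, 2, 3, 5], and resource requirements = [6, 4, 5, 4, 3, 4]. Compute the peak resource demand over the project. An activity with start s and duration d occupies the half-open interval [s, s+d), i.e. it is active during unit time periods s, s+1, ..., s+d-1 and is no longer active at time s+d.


Each activity i is active on [start_i, start_i + duration_i).
Compute total resource usage per time slot:
  t=0: active resources = [4], total = 4
  t=1: active resources = [4, 4], total = 8
  t=2: active resources = [4], total = 4
  t=3: active resources = [4], total = 4
  t=4: active resources = [3, 4], total = 7
  t=5: active resources = [6, 4, 3, 4], total = 17
  t=6: active resources = [6, 4, 3], total = 13
  t=7: active resources = [5], total = 5
  t=8: active resources = [5], total = 5
  t=9: active resources = [5], total = 5
  t=10: active resources = [5], total = 5
  t=11: active resources = [5], total = 5
Peak resource demand = 17

17


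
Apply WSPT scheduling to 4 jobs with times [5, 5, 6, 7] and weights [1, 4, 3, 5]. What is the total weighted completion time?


Compute p/w ratios and sort ascending (WSPT): [(5, 4), (7, 5), (6, 3), (5, 1)]
Compute weighted completion times:
  Job (p=5,w=4): C=5, w*C=4*5=20
  Job (p=7,w=5): C=12, w*C=5*12=60
  Job (p=6,w=3): C=18, w*C=3*18=54
  Job (p=5,w=1): C=23, w*C=1*23=23
Total weighted completion time = 157

157


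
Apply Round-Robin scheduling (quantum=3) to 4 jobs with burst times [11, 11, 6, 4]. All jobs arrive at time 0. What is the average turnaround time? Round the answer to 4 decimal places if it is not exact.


Time quantum = 3
Execution trace:
  J1 runs 3 units, time = 3
  J2 runs 3 units, time = 6
  J3 runs 3 units, time = 9
  J4 runs 3 units, time = 12
  J1 runs 3 units, time = 15
  J2 runs 3 units, time = 18
  J3 runs 3 units, time = 21
  J4 runs 1 units, time = 22
  J1 runs 3 units, time = 25
  J2 runs 3 units, time = 28
  J1 runs 2 units, time = 30
  J2 runs 2 units, time = 32
Finish times: [30, 32, 21, 22]
Average turnaround = 105/4 = 26.25

26.25


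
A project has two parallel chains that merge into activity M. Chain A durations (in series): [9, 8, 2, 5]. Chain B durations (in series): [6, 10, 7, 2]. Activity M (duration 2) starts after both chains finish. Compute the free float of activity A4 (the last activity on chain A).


ES(A4) = sum of predecessors on chain A = 19
EF(A4) = ES + duration = 19 + 5 = 24
Successor of A4 is M. ES(M) = max(sum(A), sum(B)) = max(24, 25) = 25
Free float = ES(successor) - EF(current) = 25 - 24 = 1

1


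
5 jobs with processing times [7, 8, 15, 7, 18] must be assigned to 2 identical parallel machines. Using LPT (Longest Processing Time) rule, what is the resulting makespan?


Sort jobs in decreasing order (LPT): [18, 15, 8, 7, 7]
Assign each job to the least loaded machine:
  Machine 1: jobs [18, 7], load = 25
  Machine 2: jobs [15, 8, 7], load = 30
Makespan = max load = 30

30


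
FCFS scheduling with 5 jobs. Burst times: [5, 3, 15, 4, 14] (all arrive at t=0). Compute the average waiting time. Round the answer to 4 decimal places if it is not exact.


FCFS order (as given): [5, 3, 15, 4, 14]
Waiting times:
  Job 1: wait = 0
  Job 2: wait = 5
  Job 3: wait = 8
  Job 4: wait = 23
  Job 5: wait = 27
Sum of waiting times = 63
Average waiting time = 63/5 = 12.6

12.6


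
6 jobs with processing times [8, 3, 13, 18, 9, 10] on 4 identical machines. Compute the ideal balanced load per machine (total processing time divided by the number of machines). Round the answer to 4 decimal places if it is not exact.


Total processing time = 8 + 3 + 13 + 18 + 9 + 10 = 61
Number of machines = 4
Ideal balanced load = 61 / 4 = 15.25

15.25


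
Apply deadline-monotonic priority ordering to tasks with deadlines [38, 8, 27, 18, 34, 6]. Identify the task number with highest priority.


Sort tasks by relative deadline (ascending):
  Task 6: deadline = 6
  Task 2: deadline = 8
  Task 4: deadline = 18
  Task 3: deadline = 27
  Task 5: deadline = 34
  Task 1: deadline = 38
Priority order (highest first): [6, 2, 4, 3, 5, 1]
Highest priority task = 6

6


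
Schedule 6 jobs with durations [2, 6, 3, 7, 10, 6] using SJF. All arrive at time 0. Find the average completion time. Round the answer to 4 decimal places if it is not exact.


SJF order (ascending): [2, 3, 6, 6, 7, 10]
Completion times:
  Job 1: burst=2, C=2
  Job 2: burst=3, C=5
  Job 3: burst=6, C=11
  Job 4: burst=6, C=17
  Job 5: burst=7, C=24
  Job 6: burst=10, C=34
Average completion = 93/6 = 15.5

15.5


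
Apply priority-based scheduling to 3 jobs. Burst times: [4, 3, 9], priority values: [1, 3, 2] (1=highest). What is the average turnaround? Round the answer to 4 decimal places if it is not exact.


Sort by priority (ascending = highest first):
Order: [(1, 4), (2, 9), (3, 3)]
Completion times:
  Priority 1, burst=4, C=4
  Priority 2, burst=9, C=13
  Priority 3, burst=3, C=16
Average turnaround = 33/3 = 11.0

11.0


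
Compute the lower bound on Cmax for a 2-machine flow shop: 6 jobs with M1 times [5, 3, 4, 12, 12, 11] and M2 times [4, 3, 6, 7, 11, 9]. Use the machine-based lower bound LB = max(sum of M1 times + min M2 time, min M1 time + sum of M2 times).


LB1 = sum(M1 times) + min(M2 times) = 47 + 3 = 50
LB2 = min(M1 times) + sum(M2 times) = 3 + 40 = 43
Lower bound = max(LB1, LB2) = max(50, 43) = 50

50


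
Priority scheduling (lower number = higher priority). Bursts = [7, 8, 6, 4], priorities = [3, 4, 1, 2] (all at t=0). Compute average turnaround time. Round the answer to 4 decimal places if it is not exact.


Sort by priority (ascending = highest first):
Order: [(1, 6), (2, 4), (3, 7), (4, 8)]
Completion times:
  Priority 1, burst=6, C=6
  Priority 2, burst=4, C=10
  Priority 3, burst=7, C=17
  Priority 4, burst=8, C=25
Average turnaround = 58/4 = 14.5

14.5


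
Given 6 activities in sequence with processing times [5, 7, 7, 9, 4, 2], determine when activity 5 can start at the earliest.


Activity 5 starts after activities 1 through 4 complete.
Predecessor durations: [5, 7, 7, 9]
ES = 5 + 7 + 7 + 9 = 28

28


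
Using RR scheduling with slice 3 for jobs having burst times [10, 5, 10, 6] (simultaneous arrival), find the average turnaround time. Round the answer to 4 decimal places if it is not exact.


Time quantum = 3
Execution trace:
  J1 runs 3 units, time = 3
  J2 runs 3 units, time = 6
  J3 runs 3 units, time = 9
  J4 runs 3 units, time = 12
  J1 runs 3 units, time = 15
  J2 runs 2 units, time = 17
  J3 runs 3 units, time = 20
  J4 runs 3 units, time = 23
  J1 runs 3 units, time = 26
  J3 runs 3 units, time = 29
  J1 runs 1 units, time = 30
  J3 runs 1 units, time = 31
Finish times: [30, 17, 31, 23]
Average turnaround = 101/4 = 25.25

25.25


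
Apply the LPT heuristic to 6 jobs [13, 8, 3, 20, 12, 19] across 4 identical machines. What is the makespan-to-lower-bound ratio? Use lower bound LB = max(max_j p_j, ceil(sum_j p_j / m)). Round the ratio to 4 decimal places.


LPT order: [20, 19, 13, 12, 8, 3]
Machine loads after assignment: [20, 19, 16, 20]
LPT makespan = 20
Lower bound = max(max_job, ceil(total/4)) = max(20, 19) = 20
Ratio = 20 / 20 = 1.0

1.0


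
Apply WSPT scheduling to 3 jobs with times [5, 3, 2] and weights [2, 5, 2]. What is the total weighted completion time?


Compute p/w ratios and sort ascending (WSPT): [(3, 5), (2, 2), (5, 2)]
Compute weighted completion times:
  Job (p=3,w=5): C=3, w*C=5*3=15
  Job (p=2,w=2): C=5, w*C=2*5=10
  Job (p=5,w=2): C=10, w*C=2*10=20
Total weighted completion time = 45

45


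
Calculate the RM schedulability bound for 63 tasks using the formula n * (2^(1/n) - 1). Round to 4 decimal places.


Compute 2^(1/63) = 1.0110630845
Subtract 1: 1.0110630845 - 1 = 0.0110630845
Multiply by n: 63 * 0.0110630845 = 0.6969743235
Round to 4 dp: 0.6970

0.6970


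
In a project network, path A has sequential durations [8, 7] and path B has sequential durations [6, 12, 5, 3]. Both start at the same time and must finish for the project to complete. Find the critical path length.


Path A total = 8 + 7 = 15
Path B total = 6 + 12 + 5 + 3 = 26
Critical path = longest path = max(15, 26) = 26

26


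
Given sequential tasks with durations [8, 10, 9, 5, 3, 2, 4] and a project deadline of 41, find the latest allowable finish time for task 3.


LF(activity 3) = deadline - sum of successor durations
Successors: activities 4 through 7 with durations [5, 3, 2, 4]
Sum of successor durations = 14
LF = 41 - 14 = 27

27


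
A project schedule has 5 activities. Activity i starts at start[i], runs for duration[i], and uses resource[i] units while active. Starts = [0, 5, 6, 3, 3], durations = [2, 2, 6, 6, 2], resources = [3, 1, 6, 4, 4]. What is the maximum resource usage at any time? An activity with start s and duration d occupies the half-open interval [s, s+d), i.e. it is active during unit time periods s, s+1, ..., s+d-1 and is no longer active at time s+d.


Each activity i is active on [start_i, start_i + duration_i).
Compute total resource usage per time slot:
  t=0: active resources = [3], total = 3
  t=1: active resources = [3], total = 3
  t=2: active resources = [], total = 0
  t=3: active resources = [4, 4], total = 8
  t=4: active resources = [4, 4], total = 8
  t=5: active resources = [1, 4], total = 5
  t=6: active resources = [1, 6, 4], total = 11
  t=7: active resources = [6, 4], total = 10
  t=8: active resources = [6, 4], total = 10
  t=9: active resources = [6], total = 6
  t=10: active resources = [6], total = 6
  t=11: active resources = [6], total = 6
Peak resource demand = 11

11


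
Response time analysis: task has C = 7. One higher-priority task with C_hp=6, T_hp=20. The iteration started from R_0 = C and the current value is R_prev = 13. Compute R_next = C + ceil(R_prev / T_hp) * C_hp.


R_next = C + ceil(R_prev / T_hp) * C_hp
ceil(13 / 20) = ceil(0.65) = 1
Interference = 1 * 6 = 6
R_next = 7 + 6 = 13
R_next = R_prev, so the iteration has converged (response time = 13).

13


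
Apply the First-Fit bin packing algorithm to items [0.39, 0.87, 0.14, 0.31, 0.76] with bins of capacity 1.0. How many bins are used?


Place items sequentially using First-Fit:
  Item 0.39 -> new Bin 1
  Item 0.87 -> new Bin 2
  Item 0.14 -> Bin 1 (now 0.53)
  Item 0.31 -> Bin 1 (now 0.84)
  Item 0.76 -> new Bin 3
Total bins used = 3

3


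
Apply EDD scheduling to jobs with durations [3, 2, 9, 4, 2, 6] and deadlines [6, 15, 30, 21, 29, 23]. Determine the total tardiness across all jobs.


Sort by due date (EDD order): [(3, 6), (2, 15), (4, 21), (6, 23), (2, 29), (9, 30)]
Compute completion times and tardiness:
  Job 1: p=3, d=6, C=3, tardiness=max(0,3-6)=0
  Job 2: p=2, d=15, C=5, tardiness=max(0,5-15)=0
  Job 3: p=4, d=21, C=9, tardiness=max(0,9-21)=0
  Job 4: p=6, d=23, C=15, tardiness=max(0,15-23)=0
  Job 5: p=2, d=29, C=17, tardiness=max(0,17-29)=0
  Job 6: p=9, d=30, C=26, tardiness=max(0,26-30)=0
Total tardiness = 0

0


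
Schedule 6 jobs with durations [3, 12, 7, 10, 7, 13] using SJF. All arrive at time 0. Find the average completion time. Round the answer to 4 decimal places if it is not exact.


SJF order (ascending): [3, 7, 7, 10, 12, 13]
Completion times:
  Job 1: burst=3, C=3
  Job 2: burst=7, C=10
  Job 3: burst=7, C=17
  Job 4: burst=10, C=27
  Job 5: burst=12, C=39
  Job 6: burst=13, C=52
Average completion = 148/6 = 24.6667

24.6667


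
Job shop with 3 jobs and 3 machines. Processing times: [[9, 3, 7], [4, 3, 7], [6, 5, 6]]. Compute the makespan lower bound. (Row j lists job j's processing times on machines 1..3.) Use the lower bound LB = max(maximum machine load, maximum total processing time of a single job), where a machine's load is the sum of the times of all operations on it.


Machine loads:
  Machine 1: 9 + 4 + 6 = 19
  Machine 2: 3 + 3 + 5 = 11
  Machine 3: 7 + 7 + 6 = 20
Max machine load = 20
Job totals:
  Job 1: 19
  Job 2: 14
  Job 3: 17
Max job total = 19
Lower bound = max(20, 19) = 20

20


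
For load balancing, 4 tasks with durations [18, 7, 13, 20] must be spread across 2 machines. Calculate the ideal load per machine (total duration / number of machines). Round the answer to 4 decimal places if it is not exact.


Total processing time = 18 + 7 + 13 + 20 = 58
Number of machines = 2
Ideal balanced load = 58 / 2 = 29.0

29.0


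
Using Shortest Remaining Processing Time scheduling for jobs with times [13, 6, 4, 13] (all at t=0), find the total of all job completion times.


Since all jobs arrive at t=0, SRPT equals SPT ordering.
SPT order: [4, 6, 13, 13]
Completion times:
  Job 1: p=4, C=4
  Job 2: p=6, C=10
  Job 3: p=13, C=23
  Job 4: p=13, C=36
Total completion time = 4 + 10 + 23 + 36 = 73

73


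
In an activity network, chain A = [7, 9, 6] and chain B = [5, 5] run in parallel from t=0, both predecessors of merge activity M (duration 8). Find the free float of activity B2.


ES(B2) = sum of predecessors on chain B = 5
EF(B2) = ES + duration = 5 + 5 = 10
Successor of B2 is M. ES(M) = max(sum(A), sum(B)) = max(22, 10) = 22
Free float = ES(successor) - EF(current) = 22 - 10 = 12

12


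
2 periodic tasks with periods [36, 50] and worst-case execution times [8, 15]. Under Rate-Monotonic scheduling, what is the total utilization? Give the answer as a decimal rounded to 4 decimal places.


Compute individual utilizations (exact fractions):
  Task 1: C/T = 8/36 = 2/9 (approx. 0.2222)
  Task 2: C/T = 15/50 = 3/10 (approx. 0.3)
Total utilization U = 2/9 + 3/10 = 47/90
Rounded to 4 decimal places: U = 0.5222
RM (Liu & Layland) bound for 2 tasks = 0.828427; compare with U = 47/90 (approx. 0.522222)
U <= bound, so schedulable by RM sufficient condition.

0.5222


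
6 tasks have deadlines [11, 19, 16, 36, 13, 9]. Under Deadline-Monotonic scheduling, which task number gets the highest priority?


Sort tasks by relative deadline (ascending):
  Task 6: deadline = 9
  Task 1: deadline = 11
  Task 5: deadline = 13
  Task 3: deadline = 16
  Task 2: deadline = 19
  Task 4: deadline = 36
Priority order (highest first): [6, 1, 5, 3, 2, 4]
Highest priority task = 6

6


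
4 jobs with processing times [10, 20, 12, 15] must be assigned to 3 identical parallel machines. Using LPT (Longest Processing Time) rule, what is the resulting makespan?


Sort jobs in decreasing order (LPT): [20, 15, 12, 10]
Assign each job to the least loaded machine:
  Machine 1: jobs [20], load = 20
  Machine 2: jobs [15], load = 15
  Machine 3: jobs [12, 10], load = 22
Makespan = max load = 22

22


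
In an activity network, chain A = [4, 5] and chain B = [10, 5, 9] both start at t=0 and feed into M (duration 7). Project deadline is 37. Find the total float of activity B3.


Forward pass: ES(B3) = sum of predecessors on chain B = 15
EF = ES + duration = 15 + 9 = 24
Backward pass: LF(M) = deadline = 37; LS(M) = 37 - 7 = 30
LF(B3) = LS(M) - sum(successors on chain B) = 30 - 0 = 30
LS = LF - duration = 30 - 9 = 21
Total float = LS - ES = 21 - 15 = 6

6


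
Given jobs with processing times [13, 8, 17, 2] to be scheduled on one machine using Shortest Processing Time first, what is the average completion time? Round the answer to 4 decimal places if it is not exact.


Sort jobs by processing time (SPT order): [2, 8, 13, 17]
Compute completion times sequentially:
  Job 1: processing = 2, completes at 2
  Job 2: processing = 8, completes at 10
  Job 3: processing = 13, completes at 23
  Job 4: processing = 17, completes at 40
Sum of completion times = 75
Average completion time = 75/4 = 18.75

18.75


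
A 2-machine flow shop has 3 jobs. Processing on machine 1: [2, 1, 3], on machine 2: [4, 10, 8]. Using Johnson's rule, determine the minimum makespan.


Apply Johnson's rule:
  Group 1 (a <= b): [(2, 1, 10), (1, 2, 4), (3, 3, 8)]
  Group 2 (a > b): []
Optimal job order: [2, 1, 3]
Schedule:
  Job 2: M1 done at 1, M2 done at 11
  Job 1: M1 done at 3, M2 done at 15
  Job 3: M1 done at 6, M2 done at 23
Makespan = 23

23


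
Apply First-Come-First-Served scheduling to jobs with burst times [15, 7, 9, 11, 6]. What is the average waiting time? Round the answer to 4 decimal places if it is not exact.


FCFS order (as given): [15, 7, 9, 11, 6]
Waiting times:
  Job 1: wait = 0
  Job 2: wait = 15
  Job 3: wait = 22
  Job 4: wait = 31
  Job 5: wait = 42
Sum of waiting times = 110
Average waiting time = 110/5 = 22.0

22.0


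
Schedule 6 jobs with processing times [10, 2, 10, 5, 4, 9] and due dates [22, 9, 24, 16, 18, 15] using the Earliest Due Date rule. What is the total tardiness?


Sort by due date (EDD order): [(2, 9), (9, 15), (5, 16), (4, 18), (10, 22), (10, 24)]
Compute completion times and tardiness:
  Job 1: p=2, d=9, C=2, tardiness=max(0,2-9)=0
  Job 2: p=9, d=15, C=11, tardiness=max(0,11-15)=0
  Job 3: p=5, d=16, C=16, tardiness=max(0,16-16)=0
  Job 4: p=4, d=18, C=20, tardiness=max(0,20-18)=2
  Job 5: p=10, d=22, C=30, tardiness=max(0,30-22)=8
  Job 6: p=10, d=24, C=40, tardiness=max(0,40-24)=16
Total tardiness = 26

26


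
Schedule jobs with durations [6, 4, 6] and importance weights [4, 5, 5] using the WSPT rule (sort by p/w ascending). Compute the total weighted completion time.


Compute p/w ratios and sort ascending (WSPT): [(4, 5), (6, 5), (6, 4)]
Compute weighted completion times:
  Job (p=4,w=5): C=4, w*C=5*4=20
  Job (p=6,w=5): C=10, w*C=5*10=50
  Job (p=6,w=4): C=16, w*C=4*16=64
Total weighted completion time = 134

134


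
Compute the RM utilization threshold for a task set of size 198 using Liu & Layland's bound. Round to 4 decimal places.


Compute 2^(1/198) = 1.0035068781
Subtract 1: 1.0035068781 - 1 = 0.0035068781
Multiply by n: 198 * 0.0035068781 = 0.6943618638
Round to 4 dp: 0.6944

0.6944


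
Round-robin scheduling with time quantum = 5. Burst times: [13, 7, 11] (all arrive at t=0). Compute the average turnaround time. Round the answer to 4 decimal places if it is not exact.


Time quantum = 5
Execution trace:
  J1 runs 5 units, time = 5
  J2 runs 5 units, time = 10
  J3 runs 5 units, time = 15
  J1 runs 5 units, time = 20
  J2 runs 2 units, time = 22
  J3 runs 5 units, time = 27
  J1 runs 3 units, time = 30
  J3 runs 1 units, time = 31
Finish times: [30, 22, 31]
Average turnaround = 83/3 = 27.6667

27.6667


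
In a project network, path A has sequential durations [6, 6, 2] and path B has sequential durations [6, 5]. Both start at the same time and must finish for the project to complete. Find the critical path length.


Path A total = 6 + 6 + 2 = 14
Path B total = 6 + 5 = 11
Critical path = longest path = max(14, 11) = 14

14


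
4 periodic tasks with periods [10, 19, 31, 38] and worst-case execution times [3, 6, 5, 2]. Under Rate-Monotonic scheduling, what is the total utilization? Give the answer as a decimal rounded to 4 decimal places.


Compute individual utilizations (exact fractions):
  Task 1: C/T = 3/10 (approx. 0.3)
  Task 2: C/T = 6/19 (approx. 0.3158)
  Task 3: C/T = 5/31 (approx. 0.1613)
  Task 4: C/T = 2/38 = 1/19 (approx. 0.0526)
Total utilization U = 3/10 + 6/19 + 5/31 + 1/19 = 4887/5890
Rounded to 4 decimal places: U = 0.8297
RM (Liu & Layland) bound for 4 tasks = 0.756828; compare with U = 4887/5890 (approx. 0.829711)
bound < U <= 1, so the RM sufficient condition is not met (inconclusive; an exact test such as response-time analysis is needed).

0.8297


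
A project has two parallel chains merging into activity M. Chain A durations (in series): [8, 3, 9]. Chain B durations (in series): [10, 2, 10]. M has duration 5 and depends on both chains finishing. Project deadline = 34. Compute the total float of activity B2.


Forward pass: ES(B2) = sum of predecessors on chain B = 10
EF = ES + duration = 10 + 2 = 12
Backward pass: LF(M) = deadline = 34; LS(M) = 34 - 5 = 29
LF(B2) = LS(M) - sum(successors on chain B) = 29 - 10 = 19
LS = LF - duration = 19 - 2 = 17
Total float = LS - ES = 17 - 10 = 7

7


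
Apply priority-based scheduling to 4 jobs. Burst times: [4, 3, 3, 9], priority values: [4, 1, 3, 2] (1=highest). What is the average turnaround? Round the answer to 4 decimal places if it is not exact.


Sort by priority (ascending = highest first):
Order: [(1, 3), (2, 9), (3, 3), (4, 4)]
Completion times:
  Priority 1, burst=3, C=3
  Priority 2, burst=9, C=12
  Priority 3, burst=3, C=15
  Priority 4, burst=4, C=19
Average turnaround = 49/4 = 12.25

12.25


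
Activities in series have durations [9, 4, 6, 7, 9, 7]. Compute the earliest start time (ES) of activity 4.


Activity 4 starts after activities 1 through 3 complete.
Predecessor durations: [9, 4, 6]
ES = 9 + 4 + 6 = 19

19


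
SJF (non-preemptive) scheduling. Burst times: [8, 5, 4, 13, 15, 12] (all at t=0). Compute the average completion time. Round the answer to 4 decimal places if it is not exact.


SJF order (ascending): [4, 5, 8, 12, 13, 15]
Completion times:
  Job 1: burst=4, C=4
  Job 2: burst=5, C=9
  Job 3: burst=8, C=17
  Job 4: burst=12, C=29
  Job 5: burst=13, C=42
  Job 6: burst=15, C=57
Average completion = 158/6 = 26.3333

26.3333


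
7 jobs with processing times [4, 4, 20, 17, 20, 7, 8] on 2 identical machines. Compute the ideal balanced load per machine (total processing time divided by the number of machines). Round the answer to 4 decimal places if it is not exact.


Total processing time = 4 + 4 + 20 + 17 + 20 + 7 + 8 = 80
Number of machines = 2
Ideal balanced load = 80 / 2 = 40.0

40.0


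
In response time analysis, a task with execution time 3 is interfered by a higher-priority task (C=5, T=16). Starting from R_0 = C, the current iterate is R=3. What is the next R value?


R_next = C + ceil(R_prev / T_hp) * C_hp
ceil(3 / 16) = ceil(0.1875) = 1
Interference = 1 * 5 = 5
R_next = 3 + 5 = 8

8


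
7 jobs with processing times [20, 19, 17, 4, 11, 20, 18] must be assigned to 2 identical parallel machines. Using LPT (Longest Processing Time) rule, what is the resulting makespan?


Sort jobs in decreasing order (LPT): [20, 20, 19, 18, 17, 11, 4]
Assign each job to the least loaded machine:
  Machine 1: jobs [20, 19, 11, 4], load = 54
  Machine 2: jobs [20, 18, 17], load = 55
Makespan = max load = 55

55


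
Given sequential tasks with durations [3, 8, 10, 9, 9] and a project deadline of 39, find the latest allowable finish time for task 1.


LF(activity 1) = deadline - sum of successor durations
Successors: activities 2 through 5 with durations [8, 10, 9, 9]
Sum of successor durations = 36
LF = 39 - 36 = 3

3


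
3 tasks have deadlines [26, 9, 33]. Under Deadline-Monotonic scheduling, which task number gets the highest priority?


Sort tasks by relative deadline (ascending):
  Task 2: deadline = 9
  Task 1: deadline = 26
  Task 3: deadline = 33
Priority order (highest first): [2, 1, 3]
Highest priority task = 2

2


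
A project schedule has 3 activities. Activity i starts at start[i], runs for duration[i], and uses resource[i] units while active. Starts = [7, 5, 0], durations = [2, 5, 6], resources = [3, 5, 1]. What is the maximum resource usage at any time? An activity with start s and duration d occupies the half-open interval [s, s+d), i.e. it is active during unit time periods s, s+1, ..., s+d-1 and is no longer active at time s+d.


Each activity i is active on [start_i, start_i + duration_i).
Compute total resource usage per time slot:
  t=0: active resources = [1], total = 1
  t=1: active resources = [1], total = 1
  t=2: active resources = [1], total = 1
  t=3: active resources = [1], total = 1
  t=4: active resources = [1], total = 1
  t=5: active resources = [5, 1], total = 6
  t=6: active resources = [5], total = 5
  t=7: active resources = [3, 5], total = 8
  t=8: active resources = [3, 5], total = 8
  t=9: active resources = [5], total = 5
Peak resource demand = 8

8


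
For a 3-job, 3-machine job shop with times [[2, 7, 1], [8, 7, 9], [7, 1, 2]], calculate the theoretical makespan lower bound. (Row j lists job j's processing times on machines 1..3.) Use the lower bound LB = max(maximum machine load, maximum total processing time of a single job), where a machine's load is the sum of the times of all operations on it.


Machine loads:
  Machine 1: 2 + 8 + 7 = 17
  Machine 2: 7 + 7 + 1 = 15
  Machine 3: 1 + 9 + 2 = 12
Max machine load = 17
Job totals:
  Job 1: 10
  Job 2: 24
  Job 3: 10
Max job total = 24
Lower bound = max(17, 24) = 24

24


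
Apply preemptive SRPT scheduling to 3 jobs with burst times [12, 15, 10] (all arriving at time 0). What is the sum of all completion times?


Since all jobs arrive at t=0, SRPT equals SPT ordering.
SPT order: [10, 12, 15]
Completion times:
  Job 1: p=10, C=10
  Job 2: p=12, C=22
  Job 3: p=15, C=37
Total completion time = 10 + 22 + 37 = 69

69


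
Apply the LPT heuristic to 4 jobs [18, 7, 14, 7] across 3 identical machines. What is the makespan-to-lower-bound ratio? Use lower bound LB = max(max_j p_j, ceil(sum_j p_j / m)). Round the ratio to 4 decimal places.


LPT order: [18, 14, 7, 7]
Machine loads after assignment: [18, 14, 14]
LPT makespan = 18
Lower bound = max(max_job, ceil(total/3)) = max(18, 16) = 18
Ratio = 18 / 18 = 1.0

1.0


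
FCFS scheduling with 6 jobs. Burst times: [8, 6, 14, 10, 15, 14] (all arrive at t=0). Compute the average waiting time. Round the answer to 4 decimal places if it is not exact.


FCFS order (as given): [8, 6, 14, 10, 15, 14]
Waiting times:
  Job 1: wait = 0
  Job 2: wait = 8
  Job 3: wait = 14
  Job 4: wait = 28
  Job 5: wait = 38
  Job 6: wait = 53
Sum of waiting times = 141
Average waiting time = 141/6 = 23.5

23.5


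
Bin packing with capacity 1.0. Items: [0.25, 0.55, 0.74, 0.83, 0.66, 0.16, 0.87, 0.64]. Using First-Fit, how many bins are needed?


Place items sequentially using First-Fit:
  Item 0.25 -> new Bin 1
  Item 0.55 -> Bin 1 (now 0.8)
  Item 0.74 -> new Bin 2
  Item 0.83 -> new Bin 3
  Item 0.66 -> new Bin 4
  Item 0.16 -> Bin 1 (now 0.96)
  Item 0.87 -> new Bin 5
  Item 0.64 -> new Bin 6
Total bins used = 6

6


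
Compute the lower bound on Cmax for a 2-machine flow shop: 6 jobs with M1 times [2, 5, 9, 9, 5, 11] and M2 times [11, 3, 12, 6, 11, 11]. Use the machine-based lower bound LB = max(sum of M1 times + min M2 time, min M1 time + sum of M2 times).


LB1 = sum(M1 times) + min(M2 times) = 41 + 3 = 44
LB2 = min(M1 times) + sum(M2 times) = 2 + 54 = 56
Lower bound = max(LB1, LB2) = max(44, 56) = 56

56


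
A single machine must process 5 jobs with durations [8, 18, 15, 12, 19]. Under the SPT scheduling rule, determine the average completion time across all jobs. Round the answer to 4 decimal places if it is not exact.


Sort jobs by processing time (SPT order): [8, 12, 15, 18, 19]
Compute completion times sequentially:
  Job 1: processing = 8, completes at 8
  Job 2: processing = 12, completes at 20
  Job 3: processing = 15, completes at 35
  Job 4: processing = 18, completes at 53
  Job 5: processing = 19, completes at 72
Sum of completion times = 188
Average completion time = 188/5 = 37.6

37.6


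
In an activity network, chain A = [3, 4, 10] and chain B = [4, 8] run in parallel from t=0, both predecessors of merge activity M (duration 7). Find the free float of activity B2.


ES(B2) = sum of predecessors on chain B = 4
EF(B2) = ES + duration = 4 + 8 = 12
Successor of B2 is M. ES(M) = max(sum(A), sum(B)) = max(17, 12) = 17
Free float = ES(successor) - EF(current) = 17 - 12 = 5

5


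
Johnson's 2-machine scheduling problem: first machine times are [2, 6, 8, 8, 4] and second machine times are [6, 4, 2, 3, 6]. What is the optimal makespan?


Apply Johnson's rule:
  Group 1 (a <= b): [(1, 2, 6), (5, 4, 6)]
  Group 2 (a > b): [(2, 6, 4), (4, 8, 3), (3, 8, 2)]
Optimal job order: [1, 5, 2, 4, 3]
Schedule:
  Job 1: M1 done at 2, M2 done at 8
  Job 5: M1 done at 6, M2 done at 14
  Job 2: M1 done at 12, M2 done at 18
  Job 4: M1 done at 20, M2 done at 23
  Job 3: M1 done at 28, M2 done at 30
Makespan = 30

30
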